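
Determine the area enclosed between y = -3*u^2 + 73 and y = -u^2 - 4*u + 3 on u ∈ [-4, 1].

830/3

On [-4, 1], (-3*u^2 + 73) - (-u^2 - 4*u + 3) = -2*u^2 + 4*u + 70 is ≥ 0 throughout, so the area is a single integral of |-2*u^2 + 4*u + 70|.
∫[-4,1] (-2*u^2 + 4*u + 70) du = 830/3.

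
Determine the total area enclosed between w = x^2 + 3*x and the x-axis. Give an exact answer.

9/2

The curve meets the x-axis where x^2 + 3*x = 0, i.e. x*(x + 3) = 0, at x = -3, 0.
On [-3, 0] the curve lies below the axis; ∫[-3,0] (x^2 + 3*x) dx = -9/2, giving area 9/2.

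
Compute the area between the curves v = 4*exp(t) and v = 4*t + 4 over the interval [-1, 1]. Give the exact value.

-8 - 4*exp(-1) + 4*exp(1)

On [-1, 1], (4*exp(t)) - (4*t + 4) = -4*t + 4*exp(t) - 4 is ≥ 0 throughout, so the area is a single integral of |-4*t + 4*exp(t) - 4|.
∫[-1,1] (-4*t + 4*exp(t) - 4) dt = -8 - 4*exp(-1) + 4*exp(1).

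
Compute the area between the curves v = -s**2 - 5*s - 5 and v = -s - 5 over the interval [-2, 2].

16

The difference (-s**2 - 5*s - 5) - (-s - 5) = -s**2 - 4*s changes sign at s = 0 inside [-2, 2], so split the integral there.
∫[-2,0] (-s**2 - 4*s) ds = 16/3.
∫[0,2] (-s**2 - 4*s) ds = -32/3; the area of that piece is 32/3.
Total area = 16/3 + 32/3 = 16.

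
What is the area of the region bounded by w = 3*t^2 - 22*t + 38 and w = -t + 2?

Set the curves equal: 3*t^2 - 22*t + 38 = -t + 2, so 3*t^2 - 21*t + 36 = 0, which factors as 3*(t - 4)*(t - 3) = 0. The curves meet at t = 3, 4.
On [3, 4], w = -t + 2 is on top; that piece has area ∫[3,4] (-(3*t^2 - 21*t + 36)) dt = 1/2.

1/2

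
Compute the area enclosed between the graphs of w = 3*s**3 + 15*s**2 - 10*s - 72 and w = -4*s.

Set the curves equal: 3*s**3 + 15*s**2 - 10*s - 72 = -4*s, so 3*s**3 + 15*s**2 - 6*s - 72 = 0, which factors as 3*(s - 2)*(s + 3)*(s + 4) = 0. The curves meet at s = -4, -3, 2.
On [-4, -3], w = 3*s**3 + 15*s**2 - 10*s - 72 is on top; that piece has area ∫[-4,-3] (3*s**3 + 15*s**2 - 6*s - 72) ds = 11/4.
On [-3, 2], w = -4*s is on top; that piece has area ∫[-3,2] (-(3*s**3 + 15*s**2 - 6*s - 72)) ds = 875/4.
Total enclosed area = 11/4 + 875/4 = 443/2.

443/2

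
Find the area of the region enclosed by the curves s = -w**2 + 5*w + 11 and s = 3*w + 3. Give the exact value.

36

Both boundary curves give s as a function of w, so integrate with respect to w. Setting them equal: -w**2 + 2*w + 8 = 0, i.e. -(w - 4)*(w + 2) = 0, so they meet at w = -2, 4.
For w in [-2, 4], s = -w**2 + 5*w + 11 is on the right; area = ∫[-2,4] (-w**2 + 2*w + 8) dw = 36.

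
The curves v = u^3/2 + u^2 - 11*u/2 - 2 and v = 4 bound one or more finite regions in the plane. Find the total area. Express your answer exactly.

Set the curves equal: u^3/2 + u^2 - 11*u/2 - 2 = 4, so u^3/2 + u^2 - 11*u/2 - 6 = 0, which factors as (u - 3)*(u + 1)*(u + 4)/2 = 0. The curves meet at u = -4, -1, 3.
On [-4, -1], v = u^3/2 + u^2 - 11*u/2 - 2 is on top; that piece has area ∫[-4,-1] (u^3/2 + u^2 - 11*u/2 - 6) du = 99/8.
On [-1, 3], v = 4 is on top; that piece has area ∫[-1,3] (-(u^3/2 + u^2 - 11*u/2 - 6)) du = 80/3.
Total enclosed area = 99/8 + 80/3 = 937/24.

937/24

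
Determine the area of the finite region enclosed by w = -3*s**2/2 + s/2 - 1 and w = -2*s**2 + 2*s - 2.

Set the curves equal: -3*s**2/2 + s/2 - 1 = -2*s**2 + 2*s - 2, so s**2/2 - 3*s/2 + 1 = 0, which factors as (s - 2)*(s - 1)/2 = 0. The curves meet at s = 1, 2.
On [1, 2], w = -2*s**2 + 2*s - 2 is on top; that piece has area ∫[1,2] (-(s**2/2 - 3*s/2 + 1)) ds = 1/12.

1/12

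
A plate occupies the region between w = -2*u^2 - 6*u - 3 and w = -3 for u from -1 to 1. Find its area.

6

The difference (-2*u^2 - 6*u - 3) - (-3) = -2*u^2 - 6*u changes sign at u = 0 inside [-1, 1], so split the integral there.
∫[-1,0] (-2*u^2 - 6*u) du = 7/3.
∫[0,1] (-2*u^2 - 6*u) du = -11/3; the area of that piece is 11/3.
Total area = 7/3 + 11/3 = 6.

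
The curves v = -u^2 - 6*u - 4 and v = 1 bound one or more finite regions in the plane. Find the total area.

Set the curves equal: -u^2 - 6*u - 4 = 1, so -u^2 - 6*u - 5 = 0, which factors as -(u + 1)*(u + 5) = 0. The curves meet at u = -5, -1.
On [-5, -1], v = -u^2 - 6*u - 4 is on top; that piece has area ∫[-5,-1] (-u^2 - 6*u - 5) du = 32/3.

32/3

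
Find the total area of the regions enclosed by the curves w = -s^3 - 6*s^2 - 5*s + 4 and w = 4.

131/4

Set the curves equal: -s^3 - 6*s^2 - 5*s + 4 = 4, so -s^3 - 6*s^2 - 5*s = 0, which factors as -s*(s + 1)*(s + 5) = 0. The curves meet at s = -5, -1, 0.
On [-5, -1], w = 4 is on top; that piece has area ∫[-5,-1] (-(-s^3 - 6*s^2 - 5*s)) ds = 32.
On [-1, 0], w = -s^3 - 6*s^2 - 5*s + 4 is on top; that piece has area ∫[-1,0] (-s^3 - 6*s^2 - 5*s) ds = 3/4.
Total enclosed area = 32 + 3/4 = 131/4.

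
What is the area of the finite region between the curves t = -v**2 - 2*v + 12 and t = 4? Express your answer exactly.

Both boundary curves give t as a function of v, so integrate with respect to v. Setting them equal: -v**2 - 2*v + 8 = 0, i.e. -(v - 2)*(v + 4) = 0, so they meet at v = -4, 2.
For v in [-4, 2], t = -v**2 - 2*v + 12 is on the right; area = ∫[-4,2] (-v**2 - 2*v + 8) dv = 36.

36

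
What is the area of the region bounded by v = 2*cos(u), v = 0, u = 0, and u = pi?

The difference (2*cos(u)) - (0) = 2*cos(u) changes sign at u = pi/2 inside [0, pi], so split the integral there.
∫[0,pi/2] (2*cos(u)) du = 2.
∫[pi/2,pi] (2*cos(u)) du = -2; the area of that piece is 2.
Total area = 2 + 2 = 4.

4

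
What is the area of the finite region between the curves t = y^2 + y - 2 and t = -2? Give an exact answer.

Both boundary curves give t as a function of y, so integrate with respect to y. Setting them equal: y^2 + y = 0, i.e. y*(y + 1) = 0, so they meet at y = -1, 0.
For y in [-1, 0], t = y^2 + y - 2 is on the left; area = ∫[-1,0] (-(y^2 + y)) dy = 1/6.

1/6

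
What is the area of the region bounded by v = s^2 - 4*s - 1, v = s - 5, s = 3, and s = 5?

The difference (s^2 - 4*s - 1) - (s - 5) = s^2 - 5*s + 4 changes sign at s = 4 inside [3, 5], so split the integral there.
∫[3,4] (s^2 - 5*s + 4) ds = -7/6; the area of that piece is 7/6.
∫[4,5] (s^2 - 5*s + 4) ds = 11/6.
Total area = 7/6 + 11/6 = 3.

3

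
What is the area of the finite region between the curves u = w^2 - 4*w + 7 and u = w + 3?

Both boundary curves give u as a function of w, so integrate with respect to w. Setting them equal: w^2 - 5*w + 4 = 0, i.e. (w - 4)*(w - 1) = 0, so they meet at w = 1, 4.
For w in [1, 4], u = w^2 - 4*w + 7 is on the left; area = ∫[1,4] (-(w^2 - 5*w + 4)) dw = 9/2.

9/2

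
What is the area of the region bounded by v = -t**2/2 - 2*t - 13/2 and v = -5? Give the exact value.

Set the curves equal: -t**2/2 - 2*t - 13/2 = -5, so -t**2/2 - 2*t - 3/2 = 0, which factors as -(t + 1)*(t + 3)/2 = 0. The curves meet at t = -3, -1.
On [-3, -1], v = -t**2/2 - 2*t - 13/2 is on top; that piece has area ∫[-3,-1] (-t**2/2 - 2*t - 3/2) dt = 2/3.

2/3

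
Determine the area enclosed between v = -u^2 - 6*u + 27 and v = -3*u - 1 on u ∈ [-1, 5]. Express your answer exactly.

305/3

The difference (-u^2 - 6*u + 27) - (-3*u - 1) = -u^2 - 3*u + 28 changes sign at u = 4 inside [-1, 5], so split the integral there.
∫[-1,4] (-u^2 - 3*u + 28) du = 575/6.
∫[4,5] (-u^2 - 3*u + 28) du = -35/6; the area of that piece is 35/6.
Total area = 575/6 + 35/6 = 305/3.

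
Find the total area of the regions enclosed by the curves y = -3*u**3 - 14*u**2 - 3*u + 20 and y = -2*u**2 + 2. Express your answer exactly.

71/2

Set the curves equal: -3*u**3 - 14*u**2 - 3*u + 20 = -2*u**2 + 2, so -3*u**3 - 12*u**2 - 3*u + 18 = 0, which factors as -3*(u - 1)*(u + 2)*(u + 3) = 0. The curves meet at u = -3, -2, 1.
On [-3, -2], y = -2*u**2 + 2 is on top; that piece has area ∫[-3,-2] (-(-3*u**3 - 12*u**2 - 3*u + 18)) du = 7/4.
On [-2, 1], y = -3*u**3 - 14*u**2 - 3*u + 20 is on top; that piece has area ∫[-2,1] (-3*u**3 - 12*u**2 - 3*u + 18) du = 135/4.
Total enclosed area = 7/4 + 135/4 = 71/2.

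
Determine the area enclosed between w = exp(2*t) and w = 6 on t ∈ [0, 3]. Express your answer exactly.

-47/2 + 6*log(6) + exp(6)/2

The difference (exp(2*t)) - (6) = exp(2*t) - 6 changes sign at t = log(6)/2 inside [0, 3], so split the integral there.
∫[0,log(6)/2] (exp(2*t) - 6) dt = 5/2 - log(216); the area of that piece is -5/2 + log(216).
∫[log(6)/2,3] (exp(2*t) - 6) dt = -21 + 3*log(6) + exp(6)/2.
Total area = (-5/2 + log(216)) + (-21 + 3*log(6) + exp(6)/2) = -47/2 + 6*log(6) + exp(6)/2.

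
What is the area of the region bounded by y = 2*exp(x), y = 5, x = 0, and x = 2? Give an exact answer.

-18 - 10*log(2) + 2*exp(2) + 10*log(5)

The difference (2*exp(x)) - (5) = 2*exp(x) - 5 changes sign at x = log(5/2) inside [0, 2], so split the integral there.
∫[0,log(5/2)] (2*exp(x) - 5) dx = log(32/3125) + 3; the area of that piece is -3 + log(3125/32).
∫[log(5/2),2] (2*exp(x) - 5) dx = -15 - 5*log(2) + 5*log(5) + 2*exp(2).
Total area = (-3 + log(3125/32)) + (-15 - 5*log(2) + 5*log(5) + 2*exp(2)) = -18 - 10*log(2) + 2*exp(2) + 10*log(5).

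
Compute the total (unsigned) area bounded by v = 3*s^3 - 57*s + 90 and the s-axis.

1551/2

The curve meets the s-axis where 3*s^3 - 57*s + 90 = 0, i.e. 3*(s - 3)*(s - 2)*(s + 5) = 0, at s = -5, 2, 3.
On [-5, 2] the curve lies above the axis; ∫[-5,2] (3*s^3 - 57*s + 90) ds = 3087/4, giving area 3087/4.
On [2, 3] the curve lies below the axis; ∫[2,3] (3*s^3 - 57*s + 90) ds = -15/4, giving area 15/4.
Total area = 3087/4 + 15/4 = 1551/2.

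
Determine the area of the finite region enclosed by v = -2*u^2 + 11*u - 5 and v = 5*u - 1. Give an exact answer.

1/3

Set the curves equal: -2*u^2 + 11*u - 5 = 5*u - 1, so -2*u^2 + 6*u - 4 = 0, which factors as -2*(u - 2)*(u - 1) = 0. The curves meet at u = 1, 2.
On [1, 2], v = -2*u^2 + 11*u - 5 is on top; that piece has area ∫[1,2] (-2*u^2 + 6*u - 4) du = 1/3.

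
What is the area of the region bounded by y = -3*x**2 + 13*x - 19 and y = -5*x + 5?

4

Set the curves equal: -3*x**2 + 13*x - 19 = -5*x + 5, so -3*x**2 + 18*x - 24 = 0, which factors as -3*(x - 4)*(x - 2) = 0. The curves meet at x = 2, 4.
On [2, 4], y = -3*x**2 + 13*x - 19 is on top; that piece has area ∫[2,4] (-3*x**2 + 18*x - 24) dx = 4.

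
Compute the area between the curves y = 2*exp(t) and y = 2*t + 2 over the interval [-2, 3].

On [-2, 3], (2*exp(t)) - (2*t + 2) = -2*t + 2*exp(t) - 2 is ≥ 0 throughout, so the area is a single integral of |-2*t + 2*exp(t) - 2|.
∫[-2,3] (-2*t + 2*exp(t) - 2) dt = -15 - 2*exp(-2) + 2*exp(3).

-15 - 2*exp(-2) + 2*exp(3)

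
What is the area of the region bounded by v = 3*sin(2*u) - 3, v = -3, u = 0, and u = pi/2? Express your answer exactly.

3

On [0, pi/2], (3*sin(2*u) - 3) - (-3) = 3*sin(2*u) is ≥ 0 throughout, so the area is a single integral of |3*sin(2*u)|.
∫[0,pi/2] (3*sin(2*u)) du = 3.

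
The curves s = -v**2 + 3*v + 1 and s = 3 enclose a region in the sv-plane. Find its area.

1/6

Both boundary curves give s as a function of v, so integrate with respect to v. Setting them equal: -v**2 + 3*v - 2 = 0, i.e. -(v - 2)*(v - 1) = 0, so they meet at v = 1, 2.
For v in [1, 2], s = -v**2 + 3*v + 1 is on the right; area = ∫[1,2] (-v**2 + 3*v - 2) dv = 1/6.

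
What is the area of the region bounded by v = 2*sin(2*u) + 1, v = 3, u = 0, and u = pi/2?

-2 + pi

On [0, pi/2], (2*sin(2*u) + 1) - (3) = 2*sin(2*u) - 2 is ≤ 0 throughout, so the area is a single integral of |2*sin(2*u) - 2|.
∫[0,pi/2] (2*sin(2*u) - 2) du = 2 - pi; the area of that piece is -2 + pi.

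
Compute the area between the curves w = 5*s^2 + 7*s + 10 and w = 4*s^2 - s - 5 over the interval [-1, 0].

34/3

On [-1, 0], (5*s^2 + 7*s + 10) - (4*s^2 - s - 5) = s^2 + 8*s + 15 is ≥ 0 throughout, so the area is a single integral of |s^2 + 8*s + 15|.
∫[-1,0] (s^2 + 8*s + 15) ds = 34/3.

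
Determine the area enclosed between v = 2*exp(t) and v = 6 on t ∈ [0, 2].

-22 + 12*log(3) + 2*exp(2)

The difference (2*exp(t)) - (6) = 2*exp(t) - 6 changes sign at t = log(3) inside [0, 2], so split the integral there.
∫[0,log(3)] (2*exp(t) - 6) dt = 4 - log(729); the area of that piece is -4 + log(729).
∫[log(3),2] (2*exp(t) - 6) dt = -18 + 6*log(3) + 2*exp(2).
Total area = (-4 + log(729)) + (-18 + 6*log(3) + 2*exp(2)) = -22 + 12*log(3) + 2*exp(2).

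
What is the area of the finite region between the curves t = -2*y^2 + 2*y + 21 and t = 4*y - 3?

343/3

Both boundary curves give t as a function of y, so integrate with respect to y. Setting them equal: -2*y^2 - 2*y + 24 = 0, i.e. -2*(y - 3)*(y + 4) = 0, so they meet at y = -4, 3.
For y in [-4, 3], t = -2*y^2 + 2*y + 21 is on the right; area = ∫[-4,3] (-2*y^2 - 2*y + 24) dy = 343/3.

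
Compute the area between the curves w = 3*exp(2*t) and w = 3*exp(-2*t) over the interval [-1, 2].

-6 + 3*exp(-4)/2 + 3*exp(-2)/2 + 3*exp(2)/2 + 3*exp(4)/2

The difference (3*exp(2*t)) - (3*exp(-2*t)) = 3*exp(2*t) - 3*exp(-2*t) changes sign at t = 0 inside [-1, 2], so split the integral there.
∫[-1,0] (3*exp(2*t) - 3*exp(-2*t)) dt = -3*exp(2)/2 - 3*exp(-2)/2 + 3; the area of that piece is -3 + 3*exp(-2)/2 + 3*exp(2)/2.
∫[0,2] (3*exp(2*t) - 3*exp(-2*t)) dt = -3 + 3*exp(-4)/2 + 3*exp(4)/2.
Total area = (-3 + 3*exp(-2)/2 + 3*exp(2)/2) + (-3 + 3*exp(-4)/2 + 3*exp(4)/2) = -6 + 3*exp(-4)/2 + 3*exp(-2)/2 + 3*exp(2)/2 + 3*exp(4)/2.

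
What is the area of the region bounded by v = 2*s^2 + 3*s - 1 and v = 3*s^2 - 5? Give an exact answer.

Set the curves equal: 2*s^2 + 3*s - 1 = 3*s^2 - 5, so -s^2 + 3*s + 4 = 0, which factors as -(s - 4)*(s + 1) = 0. The curves meet at s = -1, 4.
On [-1, 4], v = 2*s^2 + 3*s - 1 is on top; that piece has area ∫[-1,4] (-s^2 + 3*s + 4) ds = 125/6.

125/6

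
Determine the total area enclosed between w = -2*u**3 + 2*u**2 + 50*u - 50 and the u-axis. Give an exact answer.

The curve meets the u-axis where -2*u**3 + 2*u**2 + 50*u - 50 = 0, i.e. -2*(u - 5)*(u - 1)*(u + 5) = 0, at u = -5, 1, 5.
On [-5, 1] the curve lies below the axis; ∫[-5,1] (-2*u**3 + 2*u**2 + 50*u - 50) du = -504, giving area 504.
On [1, 5] the curve lies above the axis; ∫[1,5] (-2*u**3 + 2*u**2 + 50*u - 50) du = 512/3, giving area 512/3.
Total area = 504 + 512/3 = 2024/3.

2024/3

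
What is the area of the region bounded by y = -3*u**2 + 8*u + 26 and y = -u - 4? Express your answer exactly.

343/2

Set the curves equal: -3*u**2 + 8*u + 26 = -u - 4, so -3*u**2 + 9*u + 30 = 0, which factors as -3*(u - 5)*(u + 2) = 0. The curves meet at u = -2, 5.
On [-2, 5], y = -3*u**2 + 8*u + 26 is on top; that piece has area ∫[-2,5] (-3*u**2 + 9*u + 30) du = 343/2.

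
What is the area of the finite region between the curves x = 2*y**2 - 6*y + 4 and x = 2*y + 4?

Both boundary curves give x as a function of y, so integrate with respect to y. Setting them equal: 2*y**2 - 8*y = 0, i.e. 2*y*(y - 4) = 0, so they meet at y = 0, 4.
For y in [0, 4], x = 2*y**2 - 6*y + 4 is on the left; area = ∫[0,4] (-(2*y**2 - 8*y)) dy = 64/3.

64/3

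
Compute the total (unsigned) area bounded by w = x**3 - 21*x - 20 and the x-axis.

999/4

The curve meets the x-axis where x**3 - 21*x - 20 = 0, i.e. (x - 5)*(x + 1)*(x + 4) = 0, at x = -4, -1, 5.
On [-4, -1] the curve lies above the axis; ∫[-4,-1] (x**3 - 21*x - 20) dx = 135/4, giving area 135/4.
On [-1, 5] the curve lies below the axis; ∫[-1,5] (x**3 - 21*x - 20) dx = -216, giving area 216.
Total area = 135/4 + 216 = 999/4.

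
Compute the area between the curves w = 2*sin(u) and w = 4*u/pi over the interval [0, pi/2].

2 - pi/2

On [0, pi/2], (2*sin(u)) - (4*u/pi) = -4*u/pi + 2*sin(u) is ≥ 0 throughout, so the area is a single integral of |-4*u/pi + 2*sin(u)|.
∫[0,pi/2] (-4*u/pi + 2*sin(u)) du = 2 - pi/2.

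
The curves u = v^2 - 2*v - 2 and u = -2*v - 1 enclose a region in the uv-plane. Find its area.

4/3

Both boundary curves give u as a function of v, so integrate with respect to v. Setting them equal: v^2 - 1 = 0, i.e. (v - 1)*(v + 1) = 0, so they meet at v = -1, 1.
For v in [-1, 1], u = v^2 - 2*v - 2 is on the left; area = ∫[-1,1] (-(v^2 - 1)) dv = 4/3.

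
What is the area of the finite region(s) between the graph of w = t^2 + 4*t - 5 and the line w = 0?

The curve meets the t-axis where t^2 + 4*t - 5 = 0, i.e. (t - 1)*(t + 5) = 0, at t = -5, 1.
On [-5, 1] the curve lies below the axis; ∫[-5,1] (t^2 + 4*t - 5) dt = -36, giving area 36.

36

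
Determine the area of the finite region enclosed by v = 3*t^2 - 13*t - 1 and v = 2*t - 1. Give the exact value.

Set the curves equal: 3*t^2 - 13*t - 1 = 2*t - 1, so 3*t^2 - 15*t = 0, which factors as 3*t*(t - 5) = 0. The curves meet at t = 0, 5.
On [0, 5], v = 2*t - 1 is on top; that piece has area ∫[0,5] (-(3*t^2 - 15*t)) dt = 125/2.

125/2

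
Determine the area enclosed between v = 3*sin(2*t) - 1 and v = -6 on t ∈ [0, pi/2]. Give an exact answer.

On [0, pi/2], (3*sin(2*t) - 1) - (-6) = 3*sin(2*t) + 5 is ≥ 0 throughout, so the area is a single integral of |3*sin(2*t) + 5|.
∫[0,pi/2] (3*sin(2*t) + 5) dt = 3 + 5*pi/2.

3 + 5*pi/2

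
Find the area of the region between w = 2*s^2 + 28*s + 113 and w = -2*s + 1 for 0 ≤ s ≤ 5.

On [0, 5], (2*s^2 + 28*s + 113) - (-2*s + 1) = 2*s^2 + 30*s + 112 is ≥ 0 throughout, so the area is a single integral of |2*s^2 + 30*s + 112|.
∫[0,5] (2*s^2 + 30*s + 112) ds = 3055/3.

3055/3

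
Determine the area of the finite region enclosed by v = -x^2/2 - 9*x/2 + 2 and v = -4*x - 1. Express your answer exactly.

125/12

Set the curves equal: -x^2/2 - 9*x/2 + 2 = -4*x - 1, so -x^2/2 - x/2 + 3 = 0, which factors as -(x - 2)*(x + 3)/2 = 0. The curves meet at x = -3, 2.
On [-3, 2], v = -x^2/2 - 9*x/2 + 2 is on top; that piece has area ∫[-3,2] (-x^2/2 - x/2 + 3) dx = 125/12.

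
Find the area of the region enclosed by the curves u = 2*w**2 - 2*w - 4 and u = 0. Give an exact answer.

9

Both boundary curves give u as a function of w, so integrate with respect to w. Setting them equal: 2*w**2 - 2*w - 4 = 0, i.e. 2*(w - 2)*(w + 1) = 0, so they meet at w = -1, 2.
For w in [-1, 2], u = 2*w**2 - 2*w - 4 is on the left; area = ∫[-1,2] (-(2*w**2 - 2*w - 4)) dw = 9.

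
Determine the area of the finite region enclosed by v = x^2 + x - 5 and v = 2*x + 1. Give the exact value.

Set the curves equal: x^2 + x - 5 = 2*x + 1, so x^2 - x - 6 = 0, which factors as (x - 3)*(x + 2) = 0. The curves meet at x = -2, 3.
On [-2, 3], v = 2*x + 1 is on top; that piece has area ∫[-2,3] (-(x^2 - x - 6)) dx = 125/6.

125/6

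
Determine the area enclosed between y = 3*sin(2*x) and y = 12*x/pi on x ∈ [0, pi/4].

3/2 - 3*pi/8

On [0, pi/4], (3*sin(2*x)) - (12*x/pi) = -12*x/pi + 3*sin(2*x) is ≥ 0 throughout, so the area is a single integral of |-12*x/pi + 3*sin(2*x)|.
∫[0,pi/4] (-12*x/pi + 3*sin(2*x)) dx = 3/2 - 3*pi/8.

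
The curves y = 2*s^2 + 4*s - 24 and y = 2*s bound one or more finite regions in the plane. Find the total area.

Set the curves equal: 2*s^2 + 4*s - 24 = 2*s, so 2*s^2 + 2*s - 24 = 0, which factors as 2*(s - 3)*(s + 4) = 0. The curves meet at s = -4, 3.
On [-4, 3], y = 2*s is on top; that piece has area ∫[-4,3] (-(2*s^2 + 2*s - 24)) ds = 343/3.

343/3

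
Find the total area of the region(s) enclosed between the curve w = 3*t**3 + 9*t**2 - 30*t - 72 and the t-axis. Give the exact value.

1221/4

The curve meets the t-axis where 3*t**3 + 9*t**2 - 30*t - 72 = 0, i.e. 3*(t - 3)*(t + 2)*(t + 4) = 0, at t = -4, -2, 3.
On [-4, -2] the curve lies above the axis; ∫[-4,-2] (3*t**3 + 9*t**2 - 30*t - 72) dt = 24, giving area 24.
On [-2, 3] the curve lies below the axis; ∫[-2,3] (3*t**3 + 9*t**2 - 30*t - 72) dt = -1125/4, giving area 1125/4.
Total area = 24 + 1125/4 = 1221/4.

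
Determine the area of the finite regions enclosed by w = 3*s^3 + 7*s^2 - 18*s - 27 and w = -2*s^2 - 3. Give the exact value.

243/2

Set the curves equal: 3*s^3 + 7*s^2 - 18*s - 27 = -2*s^2 - 3, so 3*s^3 + 9*s^2 - 18*s - 24 = 0, which factors as 3*(s - 2)*(s + 1)*(s + 4) = 0. The curves meet at s = -4, -1, 2.
On [-4, -1], w = 3*s^3 + 7*s^2 - 18*s - 27 is on top; that piece has area ∫[-4,-1] (3*s^3 + 9*s^2 - 18*s - 24) ds = 243/4.
On [-1, 2], w = -2*s^2 - 3 is on top; that piece has area ∫[-1,2] (-(3*s^3 + 9*s^2 - 18*s - 24)) ds = 243/4.
Total enclosed area = 243/4 + 243/4 = 243/2.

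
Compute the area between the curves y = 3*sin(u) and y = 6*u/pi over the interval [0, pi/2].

On [0, pi/2], (3*sin(u)) - (6*u/pi) = -6*u/pi + 3*sin(u) is ≥ 0 throughout, so the area is a single integral of |-6*u/pi + 3*sin(u)|.
∫[0,pi/2] (-6*u/pi + 3*sin(u)) du = 3 - 3*pi/4.

3 - 3*pi/4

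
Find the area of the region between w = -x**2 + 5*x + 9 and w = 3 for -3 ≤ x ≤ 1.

The difference (-x**2 + 5*x + 9) - (3) = -x**2 + 5*x + 6 changes sign at x = -1 inside [-3, 1], so split the integral there.
∫[-3,-1] (-x**2 + 5*x + 6) dx = -50/3; the area of that piece is 50/3.
∫[-1,1] (-x**2 + 5*x + 6) dx = 34/3.
Total area = 50/3 + 34/3 = 28.

28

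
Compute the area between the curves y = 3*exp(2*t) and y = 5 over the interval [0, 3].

The difference (3*exp(2*t)) - (5) = 3*exp(2*t) - 5 changes sign at t = -log(3)/2 + log(5)/2 inside [0, 3], so split the integral there.
∫[0,-log(3)/2 + log(5)/2] (3*exp(2*t) - 5) dt = log(9*sqrt(15)/125) + 1; the area of that piece is -1 + log(25*sqrt(15)/27).
∫[-log(3)/2 + log(5)/2,3] (3*exp(2*t) - 5) dt = -35/2 - 5*log(3)/2 + 5*log(5)/2 + 3*exp(6)/2.
Total area = (-1 + log(25*sqrt(15)/27)) + (-35/2 - 5*log(3)/2 + 5*log(5)/2 + 3*exp(6)/2) = -37/2 - 11*log(3)/2 + log(15)/2 + 9*log(5)/2 + 3*exp(6)/2.

-37/2 - 11*log(3)/2 + log(15)/2 + 9*log(5)/2 + 3*exp(6)/2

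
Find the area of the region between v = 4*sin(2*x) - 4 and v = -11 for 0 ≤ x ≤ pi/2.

On [0, pi/2], (4*sin(2*x) - 4) - (-11) = 4*sin(2*x) + 7 is ≥ 0 throughout, so the area is a single integral of |4*sin(2*x) + 7|.
∫[0,pi/2] (4*sin(2*x) + 7) dx = 4 + 7*pi/2.

4 + 7*pi/2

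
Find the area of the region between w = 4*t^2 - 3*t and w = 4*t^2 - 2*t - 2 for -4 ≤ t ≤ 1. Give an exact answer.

On [-4, 1], (4*t^2 - 3*t) - (4*t^2 - 2*t - 2) = -t + 2 is ≥ 0 throughout, so the area is a single integral of |-t + 2|.
∫[-4,1] (-t + 2) dt = 35/2.

35/2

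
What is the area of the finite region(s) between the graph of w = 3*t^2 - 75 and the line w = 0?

The curve meets the t-axis where 3*t^2 - 75 = 0, i.e. 3*(t - 5)*(t + 5) = 0, at t = -5, 5.
On [-5, 5] the curve lies below the axis; ∫[-5,5] (3*t^2 - 75) dt = -500, giving area 500.

500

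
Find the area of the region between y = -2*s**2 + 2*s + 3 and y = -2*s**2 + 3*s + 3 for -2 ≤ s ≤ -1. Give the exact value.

On [-2, -1], (-2*s**2 + 2*s + 3) - (-2*s**2 + 3*s + 3) = -s is ≥ 0 throughout, so the area is a single integral of |-s|.
∫[-2,-1] (-s) ds = 3/2.

3/2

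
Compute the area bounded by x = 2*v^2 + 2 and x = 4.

8/3

Both boundary curves give x as a function of v, so integrate with respect to v. Setting them equal: 2*v^2 - 2 = 0, i.e. 2*(v - 1)*(v + 1) = 0, so they meet at v = -1, 1.
For v in [-1, 1], x = 2*v^2 + 2 is on the left; area = ∫[-1,1] (-(2*v^2 - 2)) dv = 8/3.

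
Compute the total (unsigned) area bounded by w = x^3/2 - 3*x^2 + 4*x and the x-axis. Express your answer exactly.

The curve meets the x-axis where x^3/2 - 3*x^2 + 4*x = 0, i.e. x*(x - 4)*(x - 2)/2 = 0, at x = 0, 2, 4.
On [0, 2] the curve lies above the axis; ∫[0,2] (x^3/2 - 3*x^2 + 4*x) dx = 2, giving area 2.
On [2, 4] the curve lies below the axis; ∫[2,4] (x^3/2 - 3*x^2 + 4*x) dx = -2, giving area 2.
Total area = 2 + 2 = 4.

4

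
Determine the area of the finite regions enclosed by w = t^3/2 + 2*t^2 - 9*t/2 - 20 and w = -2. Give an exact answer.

Set the curves equal: t^3/2 + 2*t^2 - 9*t/2 - 20 = -2, so t^3/2 + 2*t^2 - 9*t/2 - 18 = 0, which factors as (t - 3)*(t + 3)*(t + 4)/2 = 0. The curves meet at t = -4, -3, 3.
On [-4, -3], w = t^3/2 + 2*t^2 - 9*t/2 - 20 is on top; that piece has area ∫[-4,-3] (t^3/2 + 2*t^2 - 9*t/2 - 18) dt = 13/24.
On [-3, 3], w = -2 is on top; that piece has area ∫[-3,3] (-(t^3/2 + 2*t^2 - 9*t/2 - 18)) dt = 72.
Total enclosed area = 13/24 + 72 = 1741/24.

1741/24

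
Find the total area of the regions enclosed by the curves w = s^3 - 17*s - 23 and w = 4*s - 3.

999/4

Set the curves equal: s^3 - 17*s - 23 = 4*s - 3, so s^3 - 21*s - 20 = 0, which factors as (s - 5)*(s + 1)*(s + 4) = 0. The curves meet at s = -4, -1, 5.
On [-4, -1], w = s^3 - 17*s - 23 is on top; that piece has area ∫[-4,-1] (s^3 - 21*s - 20) ds = 135/4.
On [-1, 5], w = 4*s - 3 is on top; that piece has area ∫[-1,5] (-(s^3 - 21*s - 20)) ds = 216.
Total enclosed area = 135/4 + 216 = 999/4.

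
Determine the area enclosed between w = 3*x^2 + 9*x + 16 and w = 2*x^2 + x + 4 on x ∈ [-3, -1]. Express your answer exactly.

4

The difference (3*x^2 + 9*x + 16) - (2*x^2 + x + 4) = x^2 + 8*x + 12 changes sign at x = -2 inside [-3, -1], so split the integral there.
∫[-3,-2] (x^2 + 8*x + 12) dx = -5/3; the area of that piece is 5/3.
∫[-2,-1] (x^2 + 8*x + 12) dx = 7/3.
Total area = 5/3 + 7/3 = 4.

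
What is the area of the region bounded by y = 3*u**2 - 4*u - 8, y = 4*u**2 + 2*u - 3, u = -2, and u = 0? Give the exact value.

4

The difference (3*u**2 - 4*u - 8) - (4*u**2 + 2*u - 3) = -u**2 - 6*u - 5 changes sign at u = -1 inside [-2, 0], so split the integral there.
∫[-2,-1] (-u**2 - 6*u - 5) du = 5/3.
∫[-1,0] (-u**2 - 6*u - 5) du = -7/3; the area of that piece is 7/3.
Total area = 5/3 + 7/3 = 4.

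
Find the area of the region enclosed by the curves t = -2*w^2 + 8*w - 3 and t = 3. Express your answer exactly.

Both boundary curves give t as a function of w, so integrate with respect to w. Setting them equal: -2*w^2 + 8*w - 6 = 0, i.e. -2*(w - 3)*(w - 1) = 0, so they meet at w = 1, 3.
For w in [1, 3], t = -2*w^2 + 8*w - 3 is on the right; area = ∫[1,3] (-2*w^2 + 8*w - 6) dw = 8/3.

8/3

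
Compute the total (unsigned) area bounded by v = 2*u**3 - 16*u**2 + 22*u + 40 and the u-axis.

443/3

The curve meets the u-axis where 2*u**3 - 16*u**2 + 22*u + 40 = 0, i.e. 2*(u - 5)*(u - 4)*(u + 1) = 0, at u = -1, 4, 5.
On [-1, 4] the curve lies above the axis; ∫[-1,4] (2*u**3 - 16*u**2 + 22*u + 40) du = 875/6, giving area 875/6.
On [4, 5] the curve lies below the axis; ∫[4,5] (2*u**3 - 16*u**2 + 22*u + 40) du = -11/6, giving area 11/6.
Total area = 875/6 + 11/6 = 443/3.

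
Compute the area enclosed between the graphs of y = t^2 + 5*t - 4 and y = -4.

Set the curves equal: t^2 + 5*t - 4 = -4, so t^2 + 5*t = 0, which factors as t*(t + 5) = 0. The curves meet at t = -5, 0.
On [-5, 0], y = -4 is on top; that piece has area ∫[-5,0] (-(t^2 + 5*t)) dt = 125/6.

125/6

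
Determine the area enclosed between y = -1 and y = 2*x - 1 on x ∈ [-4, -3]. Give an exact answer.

On [-4, -3], (-1) - (2*x - 1) = -2*x is ≥ 0 throughout, so the area is a single integral of |-2*x|.
∫[-4,-3] (-2*x) dx = 7.

7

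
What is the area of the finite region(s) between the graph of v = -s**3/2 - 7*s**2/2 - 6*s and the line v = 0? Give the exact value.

The curve meets the s-axis where -s**3/2 - 7*s**2/2 - 6*s = 0, i.e. -s*(s + 3)*(s + 4)/2 = 0, at s = -4, -3, 0.
On [-4, -3] the curve lies below the axis; ∫[-4,-3] (-s**3/2 - 7*s**2/2 - 6*s) ds = -7/24, giving area 7/24.
On [-3, 0] the curve lies above the axis; ∫[-3,0] (-s**3/2 - 7*s**2/2 - 6*s) ds = 45/8, giving area 45/8.
Total area = 7/24 + 45/8 = 71/12.

71/12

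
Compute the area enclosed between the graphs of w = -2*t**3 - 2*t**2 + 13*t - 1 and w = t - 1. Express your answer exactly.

253/6

Set the curves equal: -2*t**3 - 2*t**2 + 13*t - 1 = t - 1, so -2*t**3 - 2*t**2 + 12*t = 0, which factors as -2*t*(t - 2)*(t + 3) = 0. The curves meet at t = -3, 0, 2.
On [-3, 0], w = t - 1 is on top; that piece has area ∫[-3,0] (-(-2*t**3 - 2*t**2 + 12*t)) dt = 63/2.
On [0, 2], w = -2*t**3 - 2*t**2 + 13*t - 1 is on top; that piece has area ∫[0,2] (-2*t**3 - 2*t**2 + 12*t) dt = 32/3.
Total enclosed area = 63/2 + 32/3 = 253/6.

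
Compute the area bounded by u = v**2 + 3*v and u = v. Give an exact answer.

Both boundary curves give u as a function of v, so integrate with respect to v. Setting them equal: v**2 + 2*v = 0, i.e. v*(v + 2) = 0, so they meet at v = -2, 0.
For v in [-2, 0], u = v**2 + 3*v is on the left; area = ∫[-2,0] (-(v**2 + 2*v)) dv = 4/3.

4/3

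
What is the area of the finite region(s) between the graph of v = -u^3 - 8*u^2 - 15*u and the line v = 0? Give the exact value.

The curve meets the u-axis where -u^3 - 8*u^2 - 15*u = 0, i.e. -u*(u + 3)*(u + 5) = 0, at u = -5, -3, 0.
On [-5, -3] the curve lies below the axis; ∫[-5,-3] (-u^3 - 8*u^2 - 15*u) du = -16/3, giving area 16/3.
On [-3, 0] the curve lies above the axis; ∫[-3,0] (-u^3 - 8*u^2 - 15*u) du = 63/4, giving area 63/4.
Total area = 16/3 + 63/4 = 253/12.

253/12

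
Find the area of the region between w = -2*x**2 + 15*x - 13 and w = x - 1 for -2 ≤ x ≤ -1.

On [-2, -1], (-2*x**2 + 15*x - 13) - (x - 1) = -2*x**2 + 14*x - 12 is ≤ 0 throughout, so the area is a single integral of |-2*x**2 + 14*x - 12|.
∫[-2,-1] (-2*x**2 + 14*x - 12) dx = -113/3; the area of that piece is 113/3.

113/3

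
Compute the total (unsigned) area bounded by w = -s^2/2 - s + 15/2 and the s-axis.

The curve meets the s-axis where -s^2/2 - s + 15/2 = 0, i.e. -(s - 3)*(s + 5)/2 = 0, at s = -5, 3.
On [-5, 3] the curve lies above the axis; ∫[-5,3] (-s^2/2 - s + 15/2) ds = 128/3, giving area 128/3.

128/3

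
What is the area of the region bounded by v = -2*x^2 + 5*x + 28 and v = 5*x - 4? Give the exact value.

512/3

Set the curves equal: -2*x^2 + 5*x + 28 = 5*x - 4, so -2*x^2 + 32 = 0, which factors as -2*(x - 4)*(x + 4) = 0. The curves meet at x = -4, 4.
On [-4, 4], v = -2*x^2 + 5*x + 28 is on top; that piece has area ∫[-4,4] (-2*x^2 + 32) dx = 512/3.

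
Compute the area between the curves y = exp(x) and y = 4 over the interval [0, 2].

-15 + exp(2) + 16*log(2)

The difference (exp(x)) - (4) = exp(x) - 4 changes sign at x = log(4) inside [0, 2], so split the integral there.
∫[0,log(4)] (exp(x) - 4) dx = 3 - log(256); the area of that piece is -3 + log(256).
∫[log(4),2] (exp(x) - 4) dx = -12 + 8*log(2) + exp(2).
Total area = (-3 + log(256)) + (-12 + 8*log(2) + exp(2)) = -15 + exp(2) + 16*log(2).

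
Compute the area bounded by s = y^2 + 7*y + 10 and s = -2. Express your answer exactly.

Both boundary curves give s as a function of y, so integrate with respect to y. Setting them equal: y^2 + 7*y + 12 = 0, i.e. (y + 3)*(y + 4) = 0, so they meet at y = -4, -3.
For y in [-4, -3], s = y^2 + 7*y + 10 is on the left; area = ∫[-4,-3] (-(y^2 + 7*y + 12)) dy = 1/6.

1/6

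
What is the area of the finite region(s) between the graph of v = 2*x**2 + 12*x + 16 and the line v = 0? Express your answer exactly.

8/3

The curve meets the x-axis where 2*x**2 + 12*x + 16 = 0, i.e. 2*(x + 2)*(x + 4) = 0, at x = -4, -2.
On [-4, -2] the curve lies below the axis; ∫[-4,-2] (2*x**2 + 12*x + 16) dx = -8/3, giving area 8/3.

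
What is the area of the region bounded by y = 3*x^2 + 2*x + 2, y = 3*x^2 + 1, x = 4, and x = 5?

On [4, 5], (3*x^2 + 2*x + 2) - (3*x^2 + 1) = 2*x + 1 is ≥ 0 throughout, so the area is a single integral of |2*x + 1|.
∫[4,5] (2*x + 1) dx = 10.

10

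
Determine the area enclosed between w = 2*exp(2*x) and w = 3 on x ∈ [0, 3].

The difference (2*exp(2*x)) - (3) = 2*exp(2*x) - 3 changes sign at x = -log(2)/2 + log(3)/2 inside [0, 3], so split the integral there.
∫[0,-log(2)/2 + log(3)/2] (2*exp(2*x) - 3) dx = log(2*sqrt(6)/9) + 1/2; the area of that piece is -1/2 + log(3*sqrt(6)/4).
∫[-log(2)/2 + log(3)/2,3] (2*exp(2*x) - 3) dx = -21/2 - 3*log(2)/2 + 3*log(3)/2 + exp(6).
Total area = (-1/2 + log(3*sqrt(6)/4)) + (-21/2 - 3*log(2)/2 + 3*log(3)/2 + exp(6)) = -11 - 7*log(2)/2 + log(6)/2 + 5*log(3)/2 + exp(6).

-11 - 7*log(2)/2 + log(6)/2 + 5*log(3)/2 + exp(6)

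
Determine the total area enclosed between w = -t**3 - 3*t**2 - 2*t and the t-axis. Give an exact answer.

1/2

The curve meets the t-axis where -t**3 - 3*t**2 - 2*t = 0, i.e. -t*(t + 1)*(t + 2) = 0, at t = -2, -1, 0.
On [-2, -1] the curve lies below the axis; ∫[-2,-1] (-t**3 - 3*t**2 - 2*t) dt = -1/4, giving area 1/4.
On [-1, 0] the curve lies above the axis; ∫[-1,0] (-t**3 - 3*t**2 - 2*t) dt = 1/4, giving area 1/4.
Total area = 1/4 + 1/4 = 1/2.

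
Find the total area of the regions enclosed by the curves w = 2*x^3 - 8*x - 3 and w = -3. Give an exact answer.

16

Set the curves equal: 2*x^3 - 8*x - 3 = -3, so 2*x^3 - 8*x = 0, which factors as 2*x*(x - 2)*(x + 2) = 0. The curves meet at x = -2, 0, 2.
On [-2, 0], w = 2*x^3 - 8*x - 3 is on top; that piece has area ∫[-2,0] (2*x^3 - 8*x) dx = 8.
On [0, 2], w = -3 is on top; that piece has area ∫[0,2] (-(2*x^3 - 8*x)) dx = 8.
Total enclosed area = 8 + 8 = 16.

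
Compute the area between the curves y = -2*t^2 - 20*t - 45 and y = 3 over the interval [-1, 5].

On [-1, 5], (-2*t^2 - 20*t - 45) - (3) = -2*t^2 - 20*t - 48 is ≤ 0 throughout, so the area is a single integral of |-2*t^2 - 20*t - 48|.
∫[-1,5] (-2*t^2 - 20*t - 48) dt = -612; the area of that piece is 612.

612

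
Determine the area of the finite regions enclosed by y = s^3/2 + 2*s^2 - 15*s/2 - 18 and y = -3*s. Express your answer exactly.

Set the curves equal: s^3/2 + 2*s^2 - 15*s/2 - 18 = -3*s, so s^3/2 + 2*s^2 - 9*s/2 - 18 = 0, which factors as (s - 3)*(s + 3)*(s + 4)/2 = 0. The curves meet at s = -4, -3, 3.
On [-4, -3], y = s^3/2 + 2*s^2 - 15*s/2 - 18 is on top; that piece has area ∫[-4,-3] (s^3/2 + 2*s^2 - 9*s/2 - 18) ds = 13/24.
On [-3, 3], y = -3*s is on top; that piece has area ∫[-3,3] (-(s^3/2 + 2*s^2 - 9*s/2 - 18)) ds = 72.
Total enclosed area = 13/24 + 72 = 1741/24.

1741/24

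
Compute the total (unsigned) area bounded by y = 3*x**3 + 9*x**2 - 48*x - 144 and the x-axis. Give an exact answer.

1551/2

The curve meets the x-axis where 3*x**3 + 9*x**2 - 48*x - 144 = 0, i.e. 3*(x - 4)*(x + 3)*(x + 4) = 0, at x = -4, -3, 4.
On [-4, -3] the curve lies above the axis; ∫[-4,-3] (3*x**3 + 9*x**2 - 48*x - 144) dx = 15/4, giving area 15/4.
On [-3, 4] the curve lies below the axis; ∫[-3,4] (3*x**3 + 9*x**2 - 48*x - 144) dx = -3087/4, giving area 3087/4.
Total area = 15/4 + 3087/4 = 1551/2.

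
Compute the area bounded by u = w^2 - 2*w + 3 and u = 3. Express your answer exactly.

4/3

Both boundary curves give u as a function of w, so integrate with respect to w. Setting them equal: w^2 - 2*w = 0, i.e. w*(w - 2) = 0, so they meet at w = 0, 2.
For w in [0, 2], u = w^2 - 2*w + 3 is on the left; area = ∫[0,2] (-(w^2 - 2*w)) dw = 4/3.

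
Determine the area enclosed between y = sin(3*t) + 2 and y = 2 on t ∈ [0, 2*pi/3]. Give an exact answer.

4/3

The difference (sin(3*t) + 2) - (2) = sin(3*t) changes sign at t = pi/3 inside [0, 2*pi/3], so split the integral there.
∫[0,pi/3] (sin(3*t)) dt = 2/3.
∫[pi/3,2*pi/3] (sin(3*t)) dt = -2/3; the area of that piece is 2/3.
Total area = 2/3 + 2/3 = 4/3.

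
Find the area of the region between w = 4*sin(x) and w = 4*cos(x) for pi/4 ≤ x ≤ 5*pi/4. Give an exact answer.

8*sqrt(2)

On [pi/4, 5*pi/4], (4*sin(x)) - (4*cos(x)) = 4*sin(x) - 4*cos(x) is ≥ 0 throughout, so the area is a single integral of |4*sin(x) - 4*cos(x)|.
∫[pi/4,5*pi/4] (4*sin(x) - 4*cos(x)) dx = 8*sqrt(2).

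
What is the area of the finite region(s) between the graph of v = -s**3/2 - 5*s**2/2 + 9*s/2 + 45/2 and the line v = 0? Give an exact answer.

284/3

The curve meets the s-axis where -s**3/2 - 5*s**2/2 + 9*s/2 + 45/2 = 0, i.e. -(s - 3)*(s + 3)*(s + 5)/2 = 0, at s = -5, -3, 3.
On [-5, -3] the curve lies below the axis; ∫[-5,-3] (-s**3/2 - 5*s**2/2 + 9*s/2 + 45/2) ds = -14/3, giving area 14/3.
On [-3, 3] the curve lies above the axis; ∫[-3,3] (-s**3/2 - 5*s**2/2 + 9*s/2 + 45/2) ds = 90, giving area 90.
Total area = 14/3 + 90 = 284/3.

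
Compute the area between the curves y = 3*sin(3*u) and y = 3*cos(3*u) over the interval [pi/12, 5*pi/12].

On [pi/12, 5*pi/12], (3*sin(3*u)) - (3*cos(3*u)) = 3*sin(3*u) - 3*cos(3*u) is ≥ 0 throughout, so the area is a single integral of |3*sin(3*u) - 3*cos(3*u)|.
∫[pi/12,5*pi/12] (3*sin(3*u) - 3*cos(3*u)) du = 2*sqrt(2).

2*sqrt(2)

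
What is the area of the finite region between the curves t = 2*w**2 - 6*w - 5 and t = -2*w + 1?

Both boundary curves give t as a function of w, so integrate with respect to w. Setting them equal: 2*w**2 - 4*w - 6 = 0, i.e. 2*(w - 3)*(w + 1) = 0, so they meet at w = -1, 3.
For w in [-1, 3], t = 2*w**2 - 6*w - 5 is on the left; area = ∫[-1,3] (-(2*w**2 - 4*w - 6)) dw = 64/3.

64/3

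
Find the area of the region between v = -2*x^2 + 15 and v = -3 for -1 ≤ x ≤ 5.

248/3

The difference (-2*x^2 + 15) - (-3) = -2*x^2 + 18 changes sign at x = 3 inside [-1, 5], so split the integral there.
∫[-1,3] (-2*x^2 + 18) dx = 160/3.
∫[3,5] (-2*x^2 + 18) dx = -88/3; the area of that piece is 88/3.
Total area = 160/3 + 88/3 = 248/3.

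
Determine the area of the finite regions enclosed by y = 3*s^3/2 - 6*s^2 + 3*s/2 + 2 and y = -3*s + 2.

37/8

Set the curves equal: 3*s^3/2 - 6*s^2 + 3*s/2 + 2 = -3*s + 2, so 3*s^3/2 - 6*s^2 + 9*s/2 = 0, which factors as 3*s*(s - 3)*(s - 1)/2 = 0. The curves meet at s = 0, 1, 3.
On [0, 1], y = 3*s^3/2 - 6*s^2 + 3*s/2 + 2 is on top; that piece has area ∫[0,1] (3*s^3/2 - 6*s^2 + 9*s/2) ds = 5/8.
On [1, 3], y = -3*s + 2 is on top; that piece has area ∫[1,3] (-(3*s^3/2 - 6*s^2 + 9*s/2)) ds = 4.
Total enclosed area = 5/8 + 4 = 37/8.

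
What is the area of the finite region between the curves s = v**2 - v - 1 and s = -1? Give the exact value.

Both boundary curves give s as a function of v, so integrate with respect to v. Setting them equal: v**2 - v = 0, i.e. v*(v - 1) = 0, so they meet at v = 0, 1.
For v in [0, 1], s = v**2 - v - 1 is on the left; area = ∫[0,1] (-(v**2 - v)) dv = 1/6.

1/6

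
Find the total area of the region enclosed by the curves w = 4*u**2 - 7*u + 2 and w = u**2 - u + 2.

4

Set the curves equal: 4*u**2 - 7*u + 2 = u**2 - u + 2, so 3*u**2 - 6*u = 0, which factors as 3*u*(u - 2) = 0. The curves meet at u = 0, 2.
On [0, 2], w = u**2 - u + 2 is on top; that piece has area ∫[0,2] (-(3*u**2 - 6*u)) du = 4.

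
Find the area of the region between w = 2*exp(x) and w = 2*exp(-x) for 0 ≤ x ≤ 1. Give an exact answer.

On [0, 1], (2*exp(x)) - (2*exp(-x)) = 2*exp(x) - 2*exp(-x) is ≥ 0 throughout, so the area is a single integral of |2*exp(x) - 2*exp(-x)|.
∫[0,1] (2*exp(x) - 2*exp(-x)) dx = -4 + 2*exp(-1) + 2*exp(1).

-4 + 2*exp(-1) + 2*exp(1)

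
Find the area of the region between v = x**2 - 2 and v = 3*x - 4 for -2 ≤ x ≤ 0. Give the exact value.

On [-2, 0], (x**2 - 2) - (3*x - 4) = x**2 - 3*x + 2 is ≥ 0 throughout, so the area is a single integral of |x**2 - 3*x + 2|.
∫[-2,0] (x**2 - 3*x + 2) dx = 38/3.

38/3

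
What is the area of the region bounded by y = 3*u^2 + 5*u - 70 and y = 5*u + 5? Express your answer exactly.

Set the curves equal: 3*u^2 + 5*u - 70 = 5*u + 5, so 3*u^2 - 75 = 0, which factors as 3*(u - 5)*(u + 5) = 0. The curves meet at u = -5, 5.
On [-5, 5], y = 5*u + 5 is on top; that piece has area ∫[-5,5] (-(3*u^2 - 75)) du = 500.

500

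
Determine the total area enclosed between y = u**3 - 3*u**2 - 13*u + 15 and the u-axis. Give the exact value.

128

The curve meets the u-axis where u**3 - 3*u**2 - 13*u + 15 = 0, i.e. (u - 5)*(u - 1)*(u + 3) = 0, at u = -3, 1, 5.
On [-3, 1] the curve lies above the axis; ∫[-3,1] (u**3 - 3*u**2 - 13*u + 15) du = 64, giving area 64.
On [1, 5] the curve lies below the axis; ∫[1,5] (u**3 - 3*u**2 - 13*u + 15) du = -64, giving area 64.
Total area = 64 + 64 = 128.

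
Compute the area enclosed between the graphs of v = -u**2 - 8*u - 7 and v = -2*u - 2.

32/3

Set the curves equal: -u**2 - 8*u - 7 = -2*u - 2, so -u**2 - 6*u - 5 = 0, which factors as -(u + 1)*(u + 5) = 0. The curves meet at u = -5, -1.
On [-5, -1], v = -u**2 - 8*u - 7 is on top; that piece has area ∫[-5,-1] (-u**2 - 6*u - 5) du = 32/3.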